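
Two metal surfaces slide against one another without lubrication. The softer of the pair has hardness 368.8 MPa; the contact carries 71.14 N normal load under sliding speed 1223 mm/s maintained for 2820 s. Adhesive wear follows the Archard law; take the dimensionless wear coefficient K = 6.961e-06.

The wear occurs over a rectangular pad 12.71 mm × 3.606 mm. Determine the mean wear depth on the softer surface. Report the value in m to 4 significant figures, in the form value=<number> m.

Quoted intermediates are rounded. All working math holds exact precision — one final rounding, at four significant digits.
Convert: Sliding speed v = 1223 mm/s = 1.223 m/s. Sliding distance L = v·t = 1.223 m/s × 2820 s = 3449 m.
Convert: Hardness H = 368.8 MPa = 3.688e+08 Pa.
Convert: Pad sides 12.71 mm × 3.606 mm = 0.01271 m × 0.003606 m. Contact area A = 0.01271 m × 0.003606 m = 4.583e-05 m².
In SI base units, W = 71.14 N, H = 3.688e+08 Pa, K = 6.961e-06.
Archard volume V = K·W·L/H = 6.961e-06 · 71.14 · 3449 / 3.688e+08 = 4.631e-09 m³.
Depth h = V/A = 4.631e-09 / 4.583e-05 = 1.010e-04 m.

value=1.010e-04 m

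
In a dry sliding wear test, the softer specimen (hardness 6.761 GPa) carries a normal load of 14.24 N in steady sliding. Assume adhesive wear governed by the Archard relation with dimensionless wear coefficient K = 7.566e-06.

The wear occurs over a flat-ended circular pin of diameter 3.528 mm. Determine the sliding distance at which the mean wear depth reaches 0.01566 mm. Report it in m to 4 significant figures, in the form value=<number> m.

value=9607 m

Intermediate values are displayed rounded — each operation runs at full float precision; one final rounding to four significant digits.
Convert: Hardness H = 6.761 GPa = 6.761e+09 Pa.
Convert: Pin diameter d = 3.528 mm = 0.003528 m. Contact area A = π·d²/4 = π·(0.003528 m)²/4 = 9.776e-06 m².
Convert: Depth limit h_lim = 0.01566 mm = 1.566e-05 m.
Collected in SI base units: W = 14.24 N, H = 6.761e+09 Pa, K = 7.566e-06.
Volume at the limit: V_lim = h_lim·A = 1.566e-05 · 9.776e-06 = 1.531e-10 m³.
Life L = V_lim·H/(K·W) = 1.531e-10 · 6.761e+09 / (7.566e-06 · 14.24) = 9607 m.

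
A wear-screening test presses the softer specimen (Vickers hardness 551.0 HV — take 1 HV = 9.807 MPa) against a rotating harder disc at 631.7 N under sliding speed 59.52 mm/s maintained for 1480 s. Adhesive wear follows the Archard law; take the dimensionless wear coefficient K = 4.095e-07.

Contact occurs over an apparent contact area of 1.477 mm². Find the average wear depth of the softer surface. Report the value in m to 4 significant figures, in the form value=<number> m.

All arithmetic holds full float precision, and intermediates are printed rounded, and rounded once at the end to 4 significant digits.
Convert: Sliding speed v = 59.52 mm/s = 0.05952 m/s. Total distance L = v·t = 0.05952 m/s × 1480 s = 88.09 m.
Convert: Hardness H = 551.0 HV × 9.807 MPa/HV = 5404 MPa = 5.404e+09 Pa.
Convert: Contact area A = 1.477 mm² = 1.477e-06 m².
Restated in SI base units: W = 631.7 N, H = 5.404e+09 Pa, K = 4.095e-07.
Apply Archard: V = K·W·L/H = 4.095e-07 · 631.7 · 88.09 / 5.404e+09 = 4.217e-12 m³.
Depth h = V/A = 4.217e-12 / 1.477e-06 = 2.855e-06 m.

value=2.855e-06 m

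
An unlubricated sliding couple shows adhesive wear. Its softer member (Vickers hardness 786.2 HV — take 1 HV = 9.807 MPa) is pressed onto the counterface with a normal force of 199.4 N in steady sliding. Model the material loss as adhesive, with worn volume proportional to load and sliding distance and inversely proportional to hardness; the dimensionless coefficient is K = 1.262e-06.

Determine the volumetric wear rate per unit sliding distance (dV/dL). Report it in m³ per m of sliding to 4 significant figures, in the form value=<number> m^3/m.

value=3.264e-14 m^3/m

The intermediates are displayed rounded; all arithmetic carries exact precision; one last rounding: four significant figures.
Convert: Hardness H = 786.2 HV × 9.807 MPa/HV = 7710 MPa = 7.710e+09 Pa.
In SI base units: W = 199.4 N, H = 7.710e+09 Pa, K = 1.262e-06.
The wear rate dV/dL = K·W/H, per unit distance: 1.262e-06 · 199.4 / 7.710e+09 = 3.264e-14 m³/m.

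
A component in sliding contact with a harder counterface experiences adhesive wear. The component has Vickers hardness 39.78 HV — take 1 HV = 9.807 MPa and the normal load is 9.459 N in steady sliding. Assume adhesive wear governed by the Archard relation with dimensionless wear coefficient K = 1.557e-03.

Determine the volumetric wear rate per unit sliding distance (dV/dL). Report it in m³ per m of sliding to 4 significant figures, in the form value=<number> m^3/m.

The intermediates are displayed rounded; every step holds full precision — one final rounding: 4 significant digits.
Hardness H = 39.78 HV × 9.807 MPa/HV = 390.1 MPa = 3.901e+08 Pa.
Expressed in SI base units: W = 9.459 N, H = 3.901e+08 Pa, K = 1.557e-03.
Wear rate dV/dL = K·W/H — distance-free: 1.557e-03 · 9.459 / 3.901e+08 = 3.775e-11 m³/m.

value=3.775e-11 m^3/m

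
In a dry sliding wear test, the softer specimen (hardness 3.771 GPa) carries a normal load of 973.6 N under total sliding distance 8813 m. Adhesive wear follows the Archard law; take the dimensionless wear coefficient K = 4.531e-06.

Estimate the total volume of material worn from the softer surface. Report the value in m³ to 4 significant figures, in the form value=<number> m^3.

The algebra runs at full float precision, and intermediates appear rounded, and one last rounding to 4 significant digits.
Convert: Hardness H = 3.771 GPa = 3.771e+09 Pa.
In SI base units, W = 973.6 N, H = 3.771e+09 Pa, K = 4.531e-06.
Volume removed: V = K·W·L/H = 4.531e-06 · 973.6 · 8813 / 3.771e+09 = 1.031e-08 m³.

value=1.031e-08 m^3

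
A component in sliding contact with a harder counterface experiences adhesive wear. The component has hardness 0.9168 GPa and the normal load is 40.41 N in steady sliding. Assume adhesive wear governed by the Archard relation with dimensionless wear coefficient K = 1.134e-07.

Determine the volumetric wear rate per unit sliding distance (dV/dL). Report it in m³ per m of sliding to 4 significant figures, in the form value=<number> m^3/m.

Shown intermediates are rounded. Every step runs at full precision; rounded once at the end to four significant digits.
Convert: Hardness H = 0.9168 GPa = 9.168e+08 Pa.
Working in SI base units: W = 40.41 N, H = 9.168e+08 Pa, K = 1.134e-07.
The wear rate dV/dL = K·W/H, so: 1.134e-07 · 40.41 / 9.168e+08 = 4.998e-15 m³/m.

value=4.998e-15 m^3/m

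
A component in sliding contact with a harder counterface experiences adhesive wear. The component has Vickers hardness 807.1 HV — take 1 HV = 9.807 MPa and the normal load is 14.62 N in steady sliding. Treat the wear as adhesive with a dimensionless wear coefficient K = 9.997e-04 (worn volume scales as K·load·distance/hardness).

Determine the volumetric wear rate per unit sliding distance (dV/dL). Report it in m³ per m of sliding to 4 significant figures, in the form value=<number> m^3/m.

value=1.847e-12 m^3/m

Intermediates are shown rounded, and all working math maintains full precision. Rounded just once: 4 significant digits.
Hardness H = 807.1 HV × 9.807 MPa/HV = 7915 MPa = 7.915e+09 Pa.
Working in SI base units: W = 14.62 N, H = 7.915e+09 Pa, K = 9.997e-04.
Volumetric rate dV/dL = K·W/H — distance-free: 9.997e-04 · 14.62 / 7.915e+09 = 1.847e-12 m³/m.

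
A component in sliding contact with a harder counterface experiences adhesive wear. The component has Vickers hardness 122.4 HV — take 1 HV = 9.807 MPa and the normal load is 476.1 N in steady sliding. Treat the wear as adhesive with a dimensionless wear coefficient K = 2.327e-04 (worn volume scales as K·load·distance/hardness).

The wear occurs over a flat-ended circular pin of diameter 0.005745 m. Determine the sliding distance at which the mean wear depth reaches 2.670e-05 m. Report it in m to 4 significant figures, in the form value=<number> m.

value=7.499 m

Quoted intermediates are rounded — all working math holds full precision — one last rounding: 4 significant figures.
Convert: Hardness H = 122.4 HV × 9.807 MPa/HV = 1200 MPa = 1.200e+09 Pa.
Convert: Contact area A = π·d²/4 = π·(0.005745 m)²/4 = 2.592e-05 m².
SI base units throughout: W = 476.1 N, H = 1.200e+09 Pa, K = 2.327e-04.
Wearable volume V_lim = h_lim·A = 2.670e-05 · 2.592e-05 = 6.921e-10 m³.
So the life L = V_lim·H/(K·W) = 6.921e-10 · 1.200e+09 / (2.327e-04 · 476.1) = 7.499 m.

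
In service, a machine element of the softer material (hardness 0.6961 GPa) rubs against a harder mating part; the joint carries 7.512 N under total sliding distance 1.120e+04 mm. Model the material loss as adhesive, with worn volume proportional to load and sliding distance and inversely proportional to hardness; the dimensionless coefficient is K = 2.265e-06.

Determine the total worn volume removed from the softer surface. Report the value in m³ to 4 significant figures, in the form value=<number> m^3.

The computation runs at exact precision — intermediates are shown rounded, and a single final rounding, at 4 significant figures.
Convert: Distance covered L = 1.120e+04 mm = 11.20 m.
Convert: Hardness H = 0.6961 GPa = 6.961e+08 Pa.
SI base units throughout: W = 7.512 N, H = 6.961e+08 Pa, K = 2.265e-06.
Archard volume V = K·W·L/H = 2.265e-06 · 7.512 · 11.20 / 6.961e+08 = 2.738e-13 m³.

value=2.738e-13 m^3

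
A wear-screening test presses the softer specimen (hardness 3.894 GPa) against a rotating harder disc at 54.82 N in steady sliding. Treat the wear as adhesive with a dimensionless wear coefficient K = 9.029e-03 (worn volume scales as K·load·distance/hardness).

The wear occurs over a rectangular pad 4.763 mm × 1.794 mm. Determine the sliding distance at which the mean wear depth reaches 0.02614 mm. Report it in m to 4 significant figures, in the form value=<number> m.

value=1.757 m

Every step maintains full float precision. Shown intermediates are rounded — one final rounding to 4 significant figures.
Convert: Hardness H = 3.894 GPa = 3.894e+09 Pa.
Convert: Pad sides 4.763 mm × 1.794 mm = 0.004763 m × 0.001794 m. Contact area A = 0.004763 m × 0.001794 m = 8.545e-06 m².
Convert: Depth limit h_lim = 0.02614 mm = 2.614e-05 m.
In SI base units: W = 54.82 N, H = 3.894e+09 Pa, K = 9.029e-03.
Limit volume V_lim = h_lim·A = 2.614e-05 · 8.545e-06 = 2.234e-10 m³.
Life L = V_lim·H/(K·W) = 2.234e-10 · 3.894e+09 / (9.029e-03 · 54.82) = 1.757 m.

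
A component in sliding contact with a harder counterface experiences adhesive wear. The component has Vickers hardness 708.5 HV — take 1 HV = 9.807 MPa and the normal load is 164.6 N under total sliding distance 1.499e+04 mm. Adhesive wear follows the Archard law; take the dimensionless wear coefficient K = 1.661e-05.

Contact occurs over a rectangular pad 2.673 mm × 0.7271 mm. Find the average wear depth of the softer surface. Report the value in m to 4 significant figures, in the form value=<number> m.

Intermediates are printed rounded. All working math holds exact precision. Rounded once at the end to four significant digits.
Convert: Sliding distance L = 1.499e+04 mm = 14.99 m.
Convert: Hardness H = 708.5 HV × 9.807 MPa/HV = 6948 MPa = 6.948e+09 Pa.
Convert: Pad sides 2.673 mm × 0.7271 mm = 2.673e-03 m × 7.271e-04 m. Contact area A = 2.673e-03 m × 7.271e-04 m = 1.944e-06 m².
In SI base units: W = 164.6 N, H = 6.948e+09 Pa, K = 1.661e-05.
The Archard volume V = K·W·L/H = 1.661e-05 · 164.6 · 14.99 / 6.948e+09 = 5.898e-12 m³.
Average depth h = V/A = 5.898e-12 / 1.944e-06 = 3.035e-06 m.

value=3.035e-06 m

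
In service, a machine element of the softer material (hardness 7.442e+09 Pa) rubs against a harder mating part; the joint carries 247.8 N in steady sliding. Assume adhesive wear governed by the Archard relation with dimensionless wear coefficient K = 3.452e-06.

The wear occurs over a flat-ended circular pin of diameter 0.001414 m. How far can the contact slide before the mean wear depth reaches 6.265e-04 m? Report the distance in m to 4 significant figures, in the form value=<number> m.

value=8559 m

Intermediates appear rounded. The computation runs at exact precision, and rounded once at the end, at 4 significant digits.
Contact area A = π·d²/4 = π·(0.001414 m)²/4 = 1.570e-06 m².
Collected in SI base units: W = 247.8 N, H = 7.442e+09 Pa, K = 3.452e-06.
Wearable volume V_lim = h_lim·A = 6.265e-04 · 1.570e-06 = 9.838e-10 m³.
So the life L = V_lim·H/(K·W) = 9.838e-10 · 7.442e+09 / (3.452e-06 · 247.8) = 8559 m.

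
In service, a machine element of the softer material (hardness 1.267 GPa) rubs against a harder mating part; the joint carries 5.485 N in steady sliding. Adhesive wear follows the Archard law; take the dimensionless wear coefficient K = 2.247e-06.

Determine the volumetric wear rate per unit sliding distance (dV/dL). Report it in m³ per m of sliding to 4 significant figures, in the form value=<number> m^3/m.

value=9.728e-15 m^3/m

All working math holds full precision — intermediate values are displayed rounded — one final rounding, at 4 significant figures.
Hardness H = 1.267 GPa = 1.267e+09 Pa.
SI base units throughout: W = 5.485 N, H = 1.267e+09 Pa, K = 2.247e-06.
Sliding wear rate dV/dL = K·W/H — distance-free: 2.247e-06 · 5.485 / 1.267e+09 = 9.728e-15 m³/m.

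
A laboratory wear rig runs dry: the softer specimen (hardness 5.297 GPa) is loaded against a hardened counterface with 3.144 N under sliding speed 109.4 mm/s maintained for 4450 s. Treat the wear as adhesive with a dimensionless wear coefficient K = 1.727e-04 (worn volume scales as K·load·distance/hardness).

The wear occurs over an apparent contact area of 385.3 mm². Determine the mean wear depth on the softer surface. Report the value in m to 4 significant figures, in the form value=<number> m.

The intermediates are printed rounded; the algebra runs at full float precision. Rounded just once to 4 significant figures.
Sliding speed v = 109.4 mm/s = 0.1094 m/s. Path length L = v·t = 0.1094 m/s × 4450 s = 486.8 m.
Hardness H = 5.297 GPa = 5.297e+09 Pa.
Contact area A = 385.3 mm² = 3.853e-04 m².
As SI base values: W = 3.144 N, H = 5.297e+09 Pa, K = 1.727e-04.
Apply Archard: V = K·W·L/H = 1.727e-04 · 3.144 · 486.8 / 5.297e+09 = 4.990e-11 m³.
Average depth h = V/A = 4.990e-11 / 3.853e-04 = 1.295e-07 m.

value=1.295e-07 m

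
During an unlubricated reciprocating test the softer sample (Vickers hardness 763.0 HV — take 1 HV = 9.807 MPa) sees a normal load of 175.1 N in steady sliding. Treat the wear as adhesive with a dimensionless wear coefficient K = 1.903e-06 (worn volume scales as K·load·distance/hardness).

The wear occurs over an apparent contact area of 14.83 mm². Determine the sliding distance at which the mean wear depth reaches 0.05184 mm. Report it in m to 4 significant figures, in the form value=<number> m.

Every step runs at exact precision, and intermediates are shown rounded. Rounded once at the end: 4 significant figures.
Convert: Hardness H = 763.0 HV × 9.807 MPa/HV = 7483 MPa = 7.483e+09 Pa.
Convert: Contact area A = 14.83 mm² = 1.483e-05 m².
Convert: Depth limit h_lim = 0.05184 mm = 5.184e-05 m.
Restated in SI base units: W = 175.1 N, H = 7.483e+09 Pa, K = 1.903e-06.
Wearable volume V_lim = h_lim·A = 5.184e-05 · 1.483e-05 = 7.688e-10 m³.
Sliding life L = V_lim·H/(K·W) = 7.688e-10 · 7.483e+09 / (1.903e-06 · 175.1) = 1.726e+04 m.

value=1.726e+04 m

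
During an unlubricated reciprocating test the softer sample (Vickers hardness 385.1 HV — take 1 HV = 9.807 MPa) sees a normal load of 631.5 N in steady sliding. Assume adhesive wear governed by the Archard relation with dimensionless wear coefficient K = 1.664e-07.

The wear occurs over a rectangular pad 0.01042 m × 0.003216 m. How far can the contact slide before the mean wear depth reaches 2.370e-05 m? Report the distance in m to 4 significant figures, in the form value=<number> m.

Every step holds full precision; printed values are rounded; one final rounding to 4 significant figures.
Hardness H = 385.1 HV × 9.807 MPa/HV = 3777 MPa = 3.777e+09 Pa.
Contact area A = 0.01042 m × 0.003216 m = 3.351e-05 m².
In SI base units: W = 631.5 N, H = 3.777e+09 Pa, K = 1.664e-07.
Allowed volume V_lim = h_lim·A = 2.370e-05 · 3.351e-05 = 7.942e-10 m³.
Life L = V_lim·H/(K·W) = 7.942e-10 · 3.777e+09 / (1.664e-07 · 631.5) = 2.854e+04 m.

value=2.854e+04 m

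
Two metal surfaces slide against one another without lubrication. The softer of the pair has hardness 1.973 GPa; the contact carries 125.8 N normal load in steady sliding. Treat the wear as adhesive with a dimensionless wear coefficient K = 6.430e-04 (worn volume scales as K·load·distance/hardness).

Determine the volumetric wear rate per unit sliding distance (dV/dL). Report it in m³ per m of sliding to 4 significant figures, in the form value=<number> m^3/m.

value=4.100e-11 m^3/m

Intermediates are printed rounded, and all arithmetic maintains full float precision. Rounded once at the end, at four significant figures.
Hardness H = 1.973 GPa = 1.973e+09 Pa.
Collected in SI base units: W = 125.8 N, H = 1.973e+09 Pa, K = 6.430e-04.
Sliding wear rate dV/dL = K·W/H (no L dependence): 6.430e-04 · 125.8 / 1.973e+09 = 4.100e-11 m³/m.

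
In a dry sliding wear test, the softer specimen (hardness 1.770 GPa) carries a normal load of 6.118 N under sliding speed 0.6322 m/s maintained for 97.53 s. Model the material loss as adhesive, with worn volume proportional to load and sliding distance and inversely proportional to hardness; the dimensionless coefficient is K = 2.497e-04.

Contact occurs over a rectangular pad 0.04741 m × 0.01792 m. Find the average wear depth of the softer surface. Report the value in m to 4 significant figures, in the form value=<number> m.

value=6.264e-08 m

Each operation keeps exact precision. The intermediates are shown rounded. Rounded just once: 4 significant digits.
The distance L = v·t = 0.6322 m/s × 97.53 s = 61.66 m.
Hardness H = 1.770 GPa = 1.770e+09 Pa.
Contact area A = 0.04741 m × 0.01792 m = 8.496e-04 m².
In SI base units, W = 6.118 N, H = 1.770e+09 Pa, K = 2.497e-04.
Wear volume V = K·W·L/H = 2.497e-04 · 6.118 · 61.66 / 1.770e+09 = 5.322e-11 m³.
Depth h = V/A = 5.322e-11 / 8.496e-04 = 6.264e-08 m.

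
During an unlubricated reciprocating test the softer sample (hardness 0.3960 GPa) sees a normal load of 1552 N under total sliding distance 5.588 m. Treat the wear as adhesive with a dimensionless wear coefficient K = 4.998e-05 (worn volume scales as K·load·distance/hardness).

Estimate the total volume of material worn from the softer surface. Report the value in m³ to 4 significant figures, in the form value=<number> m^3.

Intermediates are shown rounded, and every step runs at exact precision, and a single final rounding to 4 significant digits.
Hardness H = 0.3960 GPa = 3.960e+08 Pa.
SI base units throughout: W = 1552 N, H = 3.960e+08 Pa, K = 4.998e-05.
Archard relation: V = K·W·L/H = 4.998e-05 · 1552 · 5.588 / 3.960e+08 = 1.095e-09 m³.

value=1.095e-09 m^3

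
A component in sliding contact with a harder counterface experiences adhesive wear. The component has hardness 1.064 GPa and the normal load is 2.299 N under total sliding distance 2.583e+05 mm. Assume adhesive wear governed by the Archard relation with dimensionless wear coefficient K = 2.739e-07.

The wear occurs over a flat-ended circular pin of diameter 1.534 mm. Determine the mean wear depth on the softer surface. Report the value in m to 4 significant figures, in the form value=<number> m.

value=8.271e-08 m

Shown intermediates are rounded; every step runs at full float precision — a single final rounding: 4 significant figures.
Convert: Path length L = 2.583e+05 mm = 258.3 m.
Convert: Hardness H = 1.064 GPa = 1.064e+09 Pa.
Convert: Pin diameter d = 1.534 mm = 0.001534 m. Contact area A = π·d²/4 = π·(0.001534 m)²/4 = 1.848e-06 m².
Collected in SI base units: W = 2.299 N, H = 1.064e+09 Pa, K = 2.739e-07.
By Archard's law, V = K·W·L/H = 2.739e-07 · 2.299 · 258.3 / 1.064e+09 = 1.529e-13 m³.
Average depth h = V/A = 1.529e-13 / 1.848e-06 = 8.271e-08 m.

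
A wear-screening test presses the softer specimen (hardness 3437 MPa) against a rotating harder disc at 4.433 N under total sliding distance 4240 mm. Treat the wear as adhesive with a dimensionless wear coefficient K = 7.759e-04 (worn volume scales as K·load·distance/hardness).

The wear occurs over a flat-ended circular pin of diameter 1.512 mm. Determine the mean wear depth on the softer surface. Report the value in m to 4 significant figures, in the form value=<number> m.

value=2.363e-06 m

Every step holds exact precision. Intermediates are displayed rounded. Rounded once at the end to four significant digits.
Convert: Distance L = 4240 mm = 4.240 m.
Convert: Hardness H = 3437 MPa = 3.437e+09 Pa.
Convert: Pin diameter d = 1.512 mm = 0.001512 m. Contact area A = π·d²/4 = π·(0.001512 m)²/4 = 1.796e-06 m².
As SI base values: W = 4.433 N, H = 3.437e+09 Pa, K = 7.759e-04.
Archard volume V = K·W·L/H = 7.759e-04 · 4.433 · 4.240 / 3.437e+09 = 4.243e-12 m³.
Depth of wear h = V/A = 4.243e-12 / 1.796e-06 = 2.363e-06 m.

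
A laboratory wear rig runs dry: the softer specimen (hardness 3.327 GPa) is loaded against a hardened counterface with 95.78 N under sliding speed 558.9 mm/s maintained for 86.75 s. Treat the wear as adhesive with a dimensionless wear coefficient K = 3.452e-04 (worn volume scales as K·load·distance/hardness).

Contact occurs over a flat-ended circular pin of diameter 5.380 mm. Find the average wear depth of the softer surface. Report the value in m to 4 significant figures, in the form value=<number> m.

value=2.120e-05 m

Every step runs at full float precision — quoted intermediates are rounded; a single final rounding to four significant figures.
Sliding speed v = 558.9 mm/s = 0.5589 m/s. The distance L = v·t = 0.5589 m/s × 86.75 s = 48.48 m.
Hardness H = 3.327 GPa = 3.327e+09 Pa.
Pin diameter d = 5.380 mm = 0.005380 m. Contact area A = π·d²/4 = π·(0.005380 m)²/4 = 2.273e-05 m².
As SI base values: W = 95.78 N, H = 3.327e+09 Pa, K = 3.452e-04.
Volume removed: V = K·W·L/H = 3.452e-04 · 95.78 · 48.48 / 3.327e+09 = 4.818e-10 m³.
Depth h = V/A = 4.818e-10 / 2.273e-05 = 2.120e-05 m.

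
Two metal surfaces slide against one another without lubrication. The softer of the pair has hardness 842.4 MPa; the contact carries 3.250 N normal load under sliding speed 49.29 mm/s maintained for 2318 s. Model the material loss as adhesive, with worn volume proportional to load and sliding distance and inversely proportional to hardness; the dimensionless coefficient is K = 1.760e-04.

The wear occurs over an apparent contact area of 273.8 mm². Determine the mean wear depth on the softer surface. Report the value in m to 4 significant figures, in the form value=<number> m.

The algebra maintains full precision. Intermediates are displayed rounded — rounded just once, at 4 significant figures.
Sliding speed v = 49.29 mm/s = 0.04929 m/s. Distance L = v·t = 0.04929 m/s × 2318 s = 114.3 m.
Hardness H = 842.4 MPa = 8.424e+08 Pa.
Contact area A = 273.8 mm² = 2.738e-04 m².
Collected in SI base units: W = 3.250 N, H = 8.424e+08 Pa, K = 1.760e-04.
Volume removed: V = K·W·L/H = 1.760e-04 · 3.250 · 114.3 / 8.424e+08 = 7.758e-11 m³.
Wear depth h = V/A = 7.758e-11 / 2.738e-04 = 2.833e-07 m.

value=2.833e-07 m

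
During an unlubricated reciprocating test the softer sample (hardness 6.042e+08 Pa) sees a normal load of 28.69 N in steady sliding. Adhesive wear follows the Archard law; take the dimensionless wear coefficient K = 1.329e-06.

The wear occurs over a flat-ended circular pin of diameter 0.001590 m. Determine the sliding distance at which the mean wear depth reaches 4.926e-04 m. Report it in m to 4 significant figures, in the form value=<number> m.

Quoted intermediates are rounded, and each operation maintains full float precision; a lone final rounding to four significant digits.
Convert: Contact area A = π·d²/4 = π·(0.001590 m)²/4 = 1.986e-06 m².
Collected in SI base units: W = 28.69 N, H = 6.042e+08 Pa, K = 1.329e-06.
Permissible volume V_lim = h_lim·A = 4.926e-04 · 1.986e-06 = 9.781e-10 m³.
Inverting, life L = V_lim·H/(K·W) = 9.781e-10 · 6.042e+08 / (1.329e-06 · 28.69) = 1.550e+04 m.

value=1.550e+04 m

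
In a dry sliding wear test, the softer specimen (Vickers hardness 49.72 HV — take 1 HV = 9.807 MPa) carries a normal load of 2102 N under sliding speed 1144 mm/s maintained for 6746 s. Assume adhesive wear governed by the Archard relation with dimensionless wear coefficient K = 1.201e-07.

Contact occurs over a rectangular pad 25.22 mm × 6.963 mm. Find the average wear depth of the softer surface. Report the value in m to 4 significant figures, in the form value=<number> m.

The intermediates are displayed rounded. Each operation carries exact precision, and one final rounding, at four significant figures.
Sliding speed v = 1144 mm/s = 1.144 m/s. Total distance L = v·t = 1.144 m/s × 6746 s = 7717 m.
Hardness H = 49.72 HV × 9.807 MPa/HV = 487.6 MPa = 4.876e+08 Pa.
Pad sides 25.22 mm × 6.963 mm = 0.02522 m × 0.006963 m. Contact area A = 0.02522 m × 0.006963 m = 1.756e-04 m².
Restated in SI base units: W = 2102 N, H = 4.876e+08 Pa, K = 1.201e-07.
Apply Archard: V = K·W·L/H = 1.201e-07 · 2102 · 7717 / 4.876e+08 = 3.996e-09 m³.
Depth h = V/A = 3.996e-09 / 1.756e-04 = 2.275e-05 m.

value=2.275e-05 m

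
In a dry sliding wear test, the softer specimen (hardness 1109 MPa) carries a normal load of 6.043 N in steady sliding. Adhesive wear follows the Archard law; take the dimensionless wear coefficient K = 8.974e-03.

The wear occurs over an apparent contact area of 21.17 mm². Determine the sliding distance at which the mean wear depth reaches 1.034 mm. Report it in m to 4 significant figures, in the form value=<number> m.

The computation carries full precision — shown intermediates are rounded, and one last rounding: four significant digits.
Hardness H = 1109 MPa = 1.109e+09 Pa.
Contact area A = 21.17 mm² = 2.117e-05 m².
Depth limit h_lim = 1.034 mm = 0.001034 m.
In SI base units: W = 6.043 N, H = 1.109e+09 Pa, K = 8.974e-03.
At the depth limit, V_lim = h_lim·A = 0.001034 · 2.117e-05 = 2.189e-08 m³.
Inverting, life L = V_lim·H/(K·W) = 2.189e-08 · 1.109e+09 / (8.974e-03 · 6.043) = 447.6 m.

value=447.6 m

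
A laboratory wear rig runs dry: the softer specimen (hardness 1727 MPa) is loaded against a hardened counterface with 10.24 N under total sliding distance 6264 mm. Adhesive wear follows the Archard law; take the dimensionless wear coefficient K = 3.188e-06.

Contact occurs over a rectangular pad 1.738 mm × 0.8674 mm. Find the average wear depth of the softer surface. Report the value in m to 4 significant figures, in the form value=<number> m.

value=7.854e-08 m

Every step carries exact precision; intermediate values are shown rounded; rounded once at the end: four significant figures.
Distance L = 6264 mm = 6.264 m.
Hardness H = 1727 MPa = 1.727e+09 Pa.
Pad sides 1.738 mm × 0.8674 mm = 1.738e-03 m × 8.674e-04 m. Contact area A = 1.738e-03 m × 8.674e-04 m = 1.508e-06 m².
Expressed in SI base units: W = 10.24 N, H = 1.727e+09 Pa, K = 3.188e-06.
Worn volume V = K·W·L/H = 3.188e-06 · 10.24 · 6.264 / 1.727e+09 = 1.184e-13 m³.
Depth of wear h = V/A = 1.184e-13 / 1.508e-06 = 7.854e-08 m.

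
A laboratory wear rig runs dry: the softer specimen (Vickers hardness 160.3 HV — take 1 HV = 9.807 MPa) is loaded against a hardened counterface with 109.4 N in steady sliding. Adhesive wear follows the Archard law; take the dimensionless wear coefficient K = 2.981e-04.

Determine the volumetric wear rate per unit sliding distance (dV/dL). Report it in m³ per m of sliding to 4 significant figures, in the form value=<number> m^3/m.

All arithmetic maintains exact precision. Intermediate values are shown rounded, and a lone final rounding: 4 significant digits.
Hardness H = 160.3 HV × 9.807 MPa/HV = 1572 MPa = 1.572e+09 Pa.
In SI base units, W = 109.4 N, H = 1.572e+09 Pa, K = 2.981e-04.
Sliding wear rate dV/dL = K·W/H — distance-free: 2.981e-04 · 109.4 / 1.572e+09 = 2.074e-11 m³/m.

value=2.074e-11 m^3/m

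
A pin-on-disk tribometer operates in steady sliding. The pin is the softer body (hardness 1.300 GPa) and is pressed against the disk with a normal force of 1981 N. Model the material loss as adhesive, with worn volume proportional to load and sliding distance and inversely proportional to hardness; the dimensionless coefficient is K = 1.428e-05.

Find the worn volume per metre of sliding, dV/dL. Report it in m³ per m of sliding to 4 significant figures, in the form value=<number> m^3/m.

Intermediates are printed rounded — all arithmetic holds exact precision; rounded just once to 4 significant figures.
Hardness H = 1.300 GPa = 1.300e+09 Pa.
SI base units throughout: W = 1981 N, H = 1.300e+09 Pa, K = 1.428e-05.
Rate of wear dV/dL = K·W/H (no L dependence): 1.428e-05 · 1981 / 1.300e+09 = 2.176e-11 m³/m.

value=2.176e-11 m^3/m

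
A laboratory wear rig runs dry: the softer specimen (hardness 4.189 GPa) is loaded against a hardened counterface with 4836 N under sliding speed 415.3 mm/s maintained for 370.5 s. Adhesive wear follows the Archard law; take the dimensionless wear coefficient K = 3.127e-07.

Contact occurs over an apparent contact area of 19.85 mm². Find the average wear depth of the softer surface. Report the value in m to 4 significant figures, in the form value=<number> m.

The intermediates are displayed rounded — the computation maintains full float precision; one last rounding, at 4 significant digits.
Convert: Sliding speed v = 415.3 mm/s = 0.4153 m/s. Distance L = v·t = 0.4153 m/s × 370.5 s = 153.9 m.
Convert: Hardness H = 4.189 GPa = 4.189e+09 Pa.
Convert: Contact area A = 19.85 mm² = 1.985e-05 m².
SI base units throughout: W = 4836 N, H = 4.189e+09 Pa, K = 3.127e-07.
Apply Archard: V = K·W·L/H = 3.127e-07 · 4836 · 153.9 / 4.189e+09 = 5.555e-11 m³.
Average depth h = V/A = 5.555e-11 / 1.985e-05 = 2.798e-06 m.

value=2.798e-06 m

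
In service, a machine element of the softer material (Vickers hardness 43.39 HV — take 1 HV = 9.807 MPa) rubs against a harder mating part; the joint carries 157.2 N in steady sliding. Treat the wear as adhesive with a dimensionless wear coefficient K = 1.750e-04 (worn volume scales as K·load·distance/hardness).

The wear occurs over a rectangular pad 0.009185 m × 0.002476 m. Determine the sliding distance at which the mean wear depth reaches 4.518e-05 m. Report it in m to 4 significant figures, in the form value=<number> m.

value=15.89 m

Every step holds full float precision, and displayed values are rounded — a single final rounding to four significant figures.
Convert: Hardness H = 43.39 HV × 9.807 MPa/HV = 425.5 MPa = 4.255e+08 Pa.
Convert: Contact area A = 0.009185 m × 0.002476 m = 2.274e-05 m².
Restated in SI base units: W = 157.2 N, H = 4.255e+08 Pa, K = 1.750e-04.
At the depth limit, V_lim = h_lim·A = 4.518e-05 · 2.274e-05 = 1.027e-09 m³.
Sliding life L = V_lim·H/(K·W) = 1.027e-09 · 4.255e+08 / (1.750e-04 · 157.2) = 15.89 m.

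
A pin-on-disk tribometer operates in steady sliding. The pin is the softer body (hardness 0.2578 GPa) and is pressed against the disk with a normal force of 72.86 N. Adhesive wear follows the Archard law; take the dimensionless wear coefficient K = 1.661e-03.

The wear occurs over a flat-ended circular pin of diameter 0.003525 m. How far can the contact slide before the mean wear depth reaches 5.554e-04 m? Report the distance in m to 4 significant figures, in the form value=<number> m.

value=11.55 m

All arithmetic runs at full float precision, and the intermediates are displayed rounded — one last rounding: four significant figures.
Convert: Hardness H = 0.2578 GPa = 2.578e+08 Pa.
Convert: Contact area A = π·d²/4 = π·(0.003525 m)²/4 = 9.759e-06 m².
Collected in SI base units: W = 72.86 N, H = 2.578e+08 Pa, K = 1.661e-03.
Allowed volume V_lim = h_lim·A = 5.554e-04 · 9.759e-06 = 5.420e-09 m³.
Inverting, life L = V_lim·H/(K·W) = 5.420e-09 · 2.578e+08 / (1.661e-03 · 72.86) = 11.55 m.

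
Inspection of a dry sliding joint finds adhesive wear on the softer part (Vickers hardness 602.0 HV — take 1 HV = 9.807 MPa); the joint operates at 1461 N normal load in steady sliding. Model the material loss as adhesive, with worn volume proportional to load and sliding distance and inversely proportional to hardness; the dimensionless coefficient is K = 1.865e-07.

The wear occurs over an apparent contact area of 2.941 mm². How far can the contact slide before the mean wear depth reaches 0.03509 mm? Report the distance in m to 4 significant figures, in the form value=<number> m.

value=2236 m

Each operation runs at full precision — intermediates are displayed rounded; a single final rounding to four significant figures.
Hardness H = 602.0 HV × 9.807 MPa/HV = 5904 MPa = 5.904e+09 Pa.
Contact area A = 2.941 mm² = 2.941e-06 m².
Depth limit h_lim = 0.03509 mm = 3.509e-05 m.
Restated in SI base units: W = 1461 N, H = 5.904e+09 Pa, K = 1.865e-07.
Wearable volume V_lim = h_lim·A = 3.509e-05 · 2.941e-06 = 1.032e-10 m³.
So the life L = V_lim·H/(K·W) = 1.032e-10 · 5.904e+09 / (1.865e-07 · 1461) = 2236 m.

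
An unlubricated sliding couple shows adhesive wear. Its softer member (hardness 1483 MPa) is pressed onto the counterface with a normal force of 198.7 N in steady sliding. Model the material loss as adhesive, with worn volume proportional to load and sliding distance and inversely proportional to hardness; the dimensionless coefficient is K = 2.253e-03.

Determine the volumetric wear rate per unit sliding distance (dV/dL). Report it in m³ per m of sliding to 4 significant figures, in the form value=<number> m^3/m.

value=3.019e-10 m^3/m

Intermediate values are displayed rounded, and every step holds full precision — rounded just once: four significant digits.
Convert: Hardness H = 1483 MPa = 1.483e+09 Pa.
Working in SI base units: W = 198.7 N, H = 1.483e+09 Pa, K = 2.253e-03.
The wear rate dV/dL = K·W/H (independent of L): 2.253e-03 · 198.7 / 1.483e+09 = 3.019e-10 m³/m.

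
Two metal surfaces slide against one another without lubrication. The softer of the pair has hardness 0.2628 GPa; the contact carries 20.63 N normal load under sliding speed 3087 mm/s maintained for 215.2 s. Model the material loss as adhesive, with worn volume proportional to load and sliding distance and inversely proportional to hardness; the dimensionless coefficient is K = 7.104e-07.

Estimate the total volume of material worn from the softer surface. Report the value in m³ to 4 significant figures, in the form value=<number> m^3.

value=3.705e-11 m^3

The intermediates are shown rounded — the computation holds full precision, and rounded once at the end: 4 significant figures.
Convert: Sliding speed v = 3087 mm/s = 3.087 m/s. Distance L = v·t = 3.087 m/s × 215.2 s = 664.3 m.
Convert: Hardness H = 0.2628 GPa = 2.628e+08 Pa.
Restated in SI base units: W = 20.63 N, H = 2.628e+08 Pa, K = 7.104e-07.
Worn volume V = K·W·L/H = 7.104e-07 · 20.63 · 664.3 / 2.628e+08 = 3.705e-11 m³.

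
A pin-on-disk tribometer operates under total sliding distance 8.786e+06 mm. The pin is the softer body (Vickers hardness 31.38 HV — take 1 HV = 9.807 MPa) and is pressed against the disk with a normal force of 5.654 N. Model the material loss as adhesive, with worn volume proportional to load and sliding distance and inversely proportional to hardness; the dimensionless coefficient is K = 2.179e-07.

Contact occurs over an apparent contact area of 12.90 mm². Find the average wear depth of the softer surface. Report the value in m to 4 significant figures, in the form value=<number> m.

Intermediates appear rounded — the algebra runs at exact precision; a single final rounding, at four significant digits.
Distance covered L = 8.786e+06 mm = 8786 m.
Hardness H = 31.38 HV × 9.807 MPa/HV = 307.7 MPa = 3.077e+08 Pa.
Contact area A = 12.90 mm² = 1.290e-05 m².
Collected in SI base units: W = 5.654 N, H = 3.077e+08 Pa, K = 2.179e-07.
The Archard volume V = K·W·L/H = 2.179e-07 · 5.654 · 8786 / 3.077e+08 = 3.517e-11 m³.
Depth of wear h = V/A = 3.517e-11 / 1.290e-05 = 2.727e-06 m.

value=2.727e-06 m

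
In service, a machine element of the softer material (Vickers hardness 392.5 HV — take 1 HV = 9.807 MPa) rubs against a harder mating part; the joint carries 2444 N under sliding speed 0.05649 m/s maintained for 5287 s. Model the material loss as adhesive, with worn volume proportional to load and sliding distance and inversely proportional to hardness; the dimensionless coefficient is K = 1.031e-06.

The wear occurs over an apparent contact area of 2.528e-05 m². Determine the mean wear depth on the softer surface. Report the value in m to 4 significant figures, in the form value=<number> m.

All arithmetic maintains full precision; printed values are rounded — one last rounding, at four significant digits.
Convert: Distance L = v·t = 0.05649 m/s × 5287 s = 298.7 m.
Convert: Hardness H = 392.5 HV × 9.807 MPa/HV = 3849 MPa = 3.849e+09 Pa.
As SI base values: W = 2444 N, H = 3.849e+09 Pa, K = 1.031e-06.
Volume removed: V = K·W·L/H = 1.031e-06 · 2444 · 298.7 / 3.849e+09 = 1.955e-10 m³.
Wear depth h = V/A = 1.955e-10 / 2.528e-05 = 7.734e-06 m.

value=7.734e-06 m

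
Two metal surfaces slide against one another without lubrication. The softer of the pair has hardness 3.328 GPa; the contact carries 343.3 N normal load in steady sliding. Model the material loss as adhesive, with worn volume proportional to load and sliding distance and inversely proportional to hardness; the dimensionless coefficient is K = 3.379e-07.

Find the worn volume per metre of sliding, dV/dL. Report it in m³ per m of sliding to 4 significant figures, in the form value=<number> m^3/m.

Intermediates appear rounded — the algebra carries exact precision. Rounded just once: 4 significant digits.
Convert: Hardness H = 3.328 GPa = 3.328e+09 Pa.
Working in SI base units: W = 343.3 N, H = 3.328e+09 Pa, K = 3.379e-07.
Wear rate dV/dL = K·W/H (independent of L): 3.379e-07 · 343.3 / 3.328e+09 = 3.486e-14 m³/m.

value=3.486e-14 m^3/m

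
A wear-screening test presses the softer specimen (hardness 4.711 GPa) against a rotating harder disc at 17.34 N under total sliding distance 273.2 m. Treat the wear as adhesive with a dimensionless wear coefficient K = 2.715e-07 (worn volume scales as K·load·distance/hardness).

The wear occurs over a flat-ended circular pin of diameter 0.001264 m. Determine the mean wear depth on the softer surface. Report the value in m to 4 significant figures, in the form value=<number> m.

value=2.176e-07 m

The intermediates are shown rounded. The algebra runs at full float precision, and a lone final rounding to 4 significant figures.
Hardness H = 4.711 GPa = 4.711e+09 Pa.
Contact area A = π·d²/4 = π·(0.001264 m)²/4 = 1.255e-06 m².
Restated in SI base units: W = 17.34 N, H = 4.711e+09 Pa, K = 2.715e-07.
Worn volume V = K·W·L/H = 2.715e-07 · 17.34 · 273.2 / 4.711e+09 = 2.730e-13 m³.
Mean wear depth h = V/A = 2.730e-13 / 1.255e-06 = 2.176e-07 m.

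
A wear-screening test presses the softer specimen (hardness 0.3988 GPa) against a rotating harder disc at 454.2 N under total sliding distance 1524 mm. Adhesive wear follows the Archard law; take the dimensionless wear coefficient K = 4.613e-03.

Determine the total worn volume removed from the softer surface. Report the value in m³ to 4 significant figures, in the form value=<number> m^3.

value=8.007e-09 m^3

Every step runs at full float precision, and intermediates are shown rounded; rounded just once, at four significant digits.
Total distance L = 1524 mm = 1.524 m.
Hardness H = 0.3988 GPa = 3.988e+08 Pa.
Restated in SI base units: W = 454.2 N, H = 3.988e+08 Pa, K = 4.613e-03.
Archard volume V = K·W·L/H = 4.613e-03 · 454.2 · 1.524 / 3.988e+08 = 8.007e-09 m³.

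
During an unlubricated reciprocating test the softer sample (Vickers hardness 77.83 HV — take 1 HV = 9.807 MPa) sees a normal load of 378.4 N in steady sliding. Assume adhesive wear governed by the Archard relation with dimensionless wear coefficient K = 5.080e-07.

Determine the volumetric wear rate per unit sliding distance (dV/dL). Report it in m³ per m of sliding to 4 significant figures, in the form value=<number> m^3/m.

value=2.518e-13 m^3/m

The computation holds full precision; intermediates are displayed rounded; a lone final rounding, at 4 significant digits.
Convert: Hardness H = 77.83 HV × 9.807 MPa/HV = 763.3 MPa = 7.633e+08 Pa.
As SI base values: W = 378.4 N, H = 7.633e+08 Pa, K = 5.080e-07.
Sliding wear rate dV/dL = K·W/H, per unit distance: 5.080e-07 · 378.4 / 7.633e+08 = 2.518e-13 m³/m.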